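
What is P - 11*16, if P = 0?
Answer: -176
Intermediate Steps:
P - 11*16 = 0 - 11*16 = 0 - 176 = -176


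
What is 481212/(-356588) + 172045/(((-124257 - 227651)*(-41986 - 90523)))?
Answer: -5609831109427501/4157011721952284 ≈ -1.3495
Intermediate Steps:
481212/(-356588) + 172045/(((-124257 - 227651)*(-41986 - 90523))) = 481212*(-1/356588) + 172045/((-351908*(-132509))) = -120303/89147 + 172045/46630977172 = -5609831109427501/4157011721952284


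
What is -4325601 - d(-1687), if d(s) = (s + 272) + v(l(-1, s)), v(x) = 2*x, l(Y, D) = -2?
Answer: -4324182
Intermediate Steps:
d(s) = 268 + s (d(s) = (s + 272) + 2*(-2) = (272 + s) - 4 = 268 + s)
-4325601 - d(-1687) = -4325601 - (268 - 1687) = -4325601 - 1*(-1419) = -4325601 + 1419 = -4324182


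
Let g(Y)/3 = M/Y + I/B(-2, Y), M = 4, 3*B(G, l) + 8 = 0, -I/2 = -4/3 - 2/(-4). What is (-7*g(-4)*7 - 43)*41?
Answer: 64247/8 ≈ 8030.9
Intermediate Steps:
I = 5/3 (I = -2*(-4/3 - 2/(-4)) = -2*(-4*1/3 - 2*(-1/4)) = -2*(-4/3 + 1/2) = -2*(-5/6) = 5/3 ≈ 1.6667)
B(G, l) = -8/3 (B(G, l) = -8/3 + (1/3)*0 = -8/3 + 0 = -8/3)
g(Y) = -15/8 + 12/Y (g(Y) = 3*(4/Y + 5/(3*(-8/3))) = 3*(4/Y + (5/3)*(-3/8)) = 3*(4/Y - 5/8) = 3*(-5/8 + 4/Y) = -15/8 + 12/Y)
(-7*g(-4)*7 - 43)*41 = (-7*(-15/8 + 12/(-4))*7 - 43)*41 = (-7*(-15/8 + 12*(-1/4))*7 - 43)*41 = (-7*(-15/8 - 3)*7 - 43)*41 = (-7*(-39/8)*7 - 43)*41 = ((273/8)*7 - 43)*41 = (1911/8 - 43)*41 = (1567/8)*41 = 64247/8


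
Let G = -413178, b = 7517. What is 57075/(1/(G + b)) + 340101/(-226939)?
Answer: -5254341718669026/226939 ≈ -2.3153e+10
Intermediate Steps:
57075/(1/(G + b)) + 340101/(-226939) = 57075/(1/(-413178 + 7517)) + 340101/(-226939) = 57075/(1/(-405661)) + 340101*(-1/226939) = 57075/(-1/405661) - 340101/226939 = 57075*(-405661) - 340101/226939 = -23153101575 - 340101/226939 = -5254341718669026/226939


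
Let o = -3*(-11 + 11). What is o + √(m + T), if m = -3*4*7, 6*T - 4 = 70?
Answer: I*√645/3 ≈ 8.4656*I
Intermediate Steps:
T = 37/3 (T = ⅔ + (⅙)*70 = ⅔ + 35/3 = 37/3 ≈ 12.333)
m = -84 (m = -12*7 = -84)
o = 0 (o = -3*0 = 0)
o + √(m + T) = 0 + √(-84 + 37/3) = 0 + √(-215/3) = 0 + I*√645/3 = I*√645/3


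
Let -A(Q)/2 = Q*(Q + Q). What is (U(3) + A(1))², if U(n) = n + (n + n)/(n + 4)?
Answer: 1/49 ≈ 0.020408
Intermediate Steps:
A(Q) = -4*Q² (A(Q) = -2*Q*(Q + Q) = -2*Q*2*Q = -4*Q²)
U(n) = n + 2*n/(4 + n) (U(n) = n + (2*n)/(4 + n) = n + 2*n/(4 + n))
(U(3) + A(1))² = (3*(6 + 3)/(4 + 3) - 4*1²)² = (3*9/7 - 4*1)² = (3*(⅐)*9 - 4)² = (27/7 - 4)² = (-⅐)² = 1/49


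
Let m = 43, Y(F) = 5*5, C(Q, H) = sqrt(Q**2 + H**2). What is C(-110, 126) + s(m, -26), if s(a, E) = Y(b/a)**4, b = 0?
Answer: 390625 + 2*sqrt(6994) ≈ 3.9079e+5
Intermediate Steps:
C(Q, H) = sqrt(H**2 + Q**2)
Y(F) = 25
s(a, E) = 390625 (s(a, E) = 25**4 = 390625)
C(-110, 126) + s(m, -26) = sqrt(126**2 + (-110)**2) + 390625 = sqrt(15876 + 12100) + 390625 = sqrt(27976) + 390625 = 2*sqrt(6994) + 390625 = 390625 + 2*sqrt(6994)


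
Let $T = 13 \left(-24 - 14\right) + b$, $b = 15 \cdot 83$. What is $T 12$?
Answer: $9012$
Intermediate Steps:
$b = 1245$
$T = 751$ ($T = 13 \left(-24 - 14\right) + 1245 = 13 \left(-38\right) + 1245 = -494 + 1245 = 751$)
$T 12 = 751 \cdot 12 = 9012$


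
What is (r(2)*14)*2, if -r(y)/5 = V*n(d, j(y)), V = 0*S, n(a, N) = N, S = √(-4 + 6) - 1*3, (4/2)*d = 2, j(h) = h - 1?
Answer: 0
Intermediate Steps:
j(h) = -1 + h
d = 1 (d = (½)*2 = 1)
S = -3 + √2 (S = √2 - 3 = -3 + √2 ≈ -1.5858)
V = 0 (V = 0*(-3 + √2) = 0)
r(y) = 0 (r(y) = -0*(-1 + y) = -5*0 = 0)
(r(2)*14)*2 = (0*14)*2 = 0*2 = 0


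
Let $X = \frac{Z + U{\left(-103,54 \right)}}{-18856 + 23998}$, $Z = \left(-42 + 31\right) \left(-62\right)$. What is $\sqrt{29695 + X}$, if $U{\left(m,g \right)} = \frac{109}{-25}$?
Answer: $\frac{\sqrt{2180955984458}}{8570} \approx 172.32$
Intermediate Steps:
$U{\left(m,g \right)} = - \frac{109}{25}$ ($U{\left(m,g \right)} = 109 \left(- \frac{1}{25}\right) = - \frac{109}{25}$)
$Z = 682$ ($Z = \left(-11\right) \left(-62\right) = 682$)
$X = \frac{5647}{42850}$ ($X = \frac{682 - \frac{109}{25}}{-18856 + 23998} = \frac{16941}{25 \cdot 5142} = \frac{16941}{25} \cdot \frac{1}{5142} = \frac{5647}{42850} \approx 0.13179$)
$\sqrt{29695 + X} = \sqrt{29695 + \frac{5647}{42850}} = \sqrt{\frac{1272436397}{42850}} = \frac{\sqrt{2180955984458}}{8570}$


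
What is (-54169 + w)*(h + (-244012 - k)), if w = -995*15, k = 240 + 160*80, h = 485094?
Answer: -15756333948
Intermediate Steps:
k = 13040 (k = 240 + 12800 = 13040)
w = -14925
(-54169 + w)*(h + (-244012 - k)) = (-54169 - 14925)*(485094 + (-244012 - 1*13040)) = -69094*(485094 + (-244012 - 13040)) = -69094*(485094 - 257052) = -69094*228042 = -15756333948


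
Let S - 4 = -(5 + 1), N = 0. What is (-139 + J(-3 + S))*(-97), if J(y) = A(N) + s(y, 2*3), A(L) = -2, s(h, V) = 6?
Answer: 13095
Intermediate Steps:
S = -2 (S = 4 - (5 + 1) = 4 - 1*6 = 4 - 6 = -2)
J(y) = 4 (J(y) = -2 + 6 = 4)
(-139 + J(-3 + S))*(-97) = (-139 + 4)*(-97) = -135*(-97) = 13095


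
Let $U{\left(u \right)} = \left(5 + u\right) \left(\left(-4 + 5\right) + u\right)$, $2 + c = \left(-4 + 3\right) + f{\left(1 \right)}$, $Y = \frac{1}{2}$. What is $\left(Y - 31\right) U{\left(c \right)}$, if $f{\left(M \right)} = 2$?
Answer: $0$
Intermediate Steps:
$Y = \frac{1}{2} \approx 0.5$
$c = -1$ ($c = -2 + \left(\left(-4 + 3\right) + 2\right) = -2 + \left(-1 + 2\right) = -2 + 1 = -1$)
$U{\left(u \right)} = \left(1 + u\right) \left(5 + u\right)$ ($U{\left(u \right)} = \left(5 + u\right) \left(1 + u\right) = \left(1 + u\right) \left(5 + u\right)$)
$\left(Y - 31\right) U{\left(c \right)} = \left(\frac{1}{2} - 31\right) \left(5 + \left(-1\right)^{2} + 6 \left(-1\right)\right) = \left(\frac{1}{2} - 31\right) \left(5 + 1 - 6\right) = \left(\frac{1}{2} - 31\right) 0 = \left(- \frac{61}{2}\right) 0 = 0$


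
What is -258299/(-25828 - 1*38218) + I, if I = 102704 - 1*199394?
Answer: -6192349441/64046 ≈ -96686.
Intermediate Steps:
I = -96690 (I = 102704 - 199394 = -96690)
-258299/(-25828 - 1*38218) + I = -258299/(-25828 - 1*38218) - 96690 = -258299/(-25828 - 38218) - 96690 = -258299/(-64046) - 96690 = -258299*(-1/64046) - 96690 = 258299/64046 - 96690 = -6192349441/64046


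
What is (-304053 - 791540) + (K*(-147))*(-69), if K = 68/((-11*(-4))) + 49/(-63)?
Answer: -11965871/11 ≈ -1.0878e+6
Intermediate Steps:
K = 76/99 (K = 68/44 + 49*(-1/63) = 68*(1/44) - 7/9 = 17/11 - 7/9 = 76/99 ≈ 0.76768)
(-304053 - 791540) + (K*(-147))*(-69) = (-304053 - 791540) + ((76/99)*(-147))*(-69) = -1095593 - 3724/33*(-69) = -1095593 + 85652/11 = -11965871/11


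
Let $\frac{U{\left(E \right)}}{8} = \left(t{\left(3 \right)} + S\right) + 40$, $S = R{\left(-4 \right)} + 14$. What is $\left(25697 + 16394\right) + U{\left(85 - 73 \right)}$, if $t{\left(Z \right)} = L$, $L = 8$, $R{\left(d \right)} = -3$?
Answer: $42563$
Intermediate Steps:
$t{\left(Z \right)} = 8$
$S = 11$ ($S = -3 + 14 = 11$)
$U{\left(E \right)} = 472$ ($U{\left(E \right)} = 8 \left(\left(8 + 11\right) + 40\right) = 8 \left(19 + 40\right) = 8 \cdot 59 = 472$)
$\left(25697 + 16394\right) + U{\left(85 - 73 \right)} = \left(25697 + 16394\right) + 472 = 42091 + 472 = 42563$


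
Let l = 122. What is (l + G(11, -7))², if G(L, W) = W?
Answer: 13225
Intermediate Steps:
(l + G(11, -7))² = (122 - 7)² = 115² = 13225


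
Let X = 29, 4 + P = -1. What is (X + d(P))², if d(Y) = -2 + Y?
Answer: 484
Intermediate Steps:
P = -5 (P = -4 - 1 = -5)
(X + d(P))² = (29 + (-2 - 5))² = (29 - 7)² = 22² = 484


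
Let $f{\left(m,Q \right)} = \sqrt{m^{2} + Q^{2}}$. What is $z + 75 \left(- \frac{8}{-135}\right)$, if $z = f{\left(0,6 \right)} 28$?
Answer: $\frac{1552}{9} \approx 172.44$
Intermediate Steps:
$f{\left(m,Q \right)} = \sqrt{Q^{2} + m^{2}}$
$z = 168$ ($z = \sqrt{6^{2} + 0^{2}} \cdot 28 = \sqrt{36 + 0} \cdot 28 = \sqrt{36} \cdot 28 = 6 \cdot 28 = 168$)
$z + 75 \left(- \frac{8}{-135}\right) = 168 + 75 \left(- \frac{8}{-135}\right) = 168 + 75 \left(\left(-8\right) \left(- \frac{1}{135}\right)\right) = 168 + 75 \cdot \frac{8}{135} = 168 + \frac{40}{9} = \frac{1552}{9}$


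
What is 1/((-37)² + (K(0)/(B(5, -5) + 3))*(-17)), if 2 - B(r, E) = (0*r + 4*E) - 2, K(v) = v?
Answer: 1/1369 ≈ 0.00073046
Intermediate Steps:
B(r, E) = 4 - 4*E (B(r, E) = 2 - ((0*r + 4*E) - 2) = 2 - ((0 + 4*E) - 2) = 2 - (4*E - 2) = 2 - (-2 + 4*E) = 2 + (2 - 4*E) = 4 - 4*E)
1/((-37)² + (K(0)/(B(5, -5) + 3))*(-17)) = 1/((-37)² + (0/((4 - 4*(-5)) + 3))*(-17)) = 1/(1369 + (0/((4 + 20) + 3))*(-17)) = 1/(1369 + (0/(24 + 3))*(-17)) = 1/(1369 + (0/27)*(-17)) = 1/(1369 + (0*(1/27))*(-17)) = 1/(1369 + 0*(-17)) = 1/(1369 + 0) = 1/1369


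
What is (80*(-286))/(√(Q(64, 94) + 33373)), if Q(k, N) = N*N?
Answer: -22880*√42209/42209 ≈ -111.37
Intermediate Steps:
Q(k, N) = N²
(80*(-286))/(√(Q(64, 94) + 33373)) = (80*(-286))/(√(94² + 33373)) = -22880/√(8836 + 33373) = -22880*√42209/42209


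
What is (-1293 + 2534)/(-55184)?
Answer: -1241/55184 ≈ -0.022488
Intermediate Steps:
(-1293 + 2534)/(-55184) = 1241*(-1/55184) = -1241/55184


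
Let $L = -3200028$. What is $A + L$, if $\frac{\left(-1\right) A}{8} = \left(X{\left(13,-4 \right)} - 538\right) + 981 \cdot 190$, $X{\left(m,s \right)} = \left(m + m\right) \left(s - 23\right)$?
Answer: $-4681228$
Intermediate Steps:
$X{\left(m,s \right)} = 2 m \left(-23 + s\right)$
$A = -1481200$ ($A = - 8 \left(\left(2 \cdot 13 \left(-23 - 4\right) - 538\right) + 981 \cdot 190\right) = - 8 \left(\left(2 \cdot 13 \left(-27\right) - 538\right) + 186390\right) = - 8 \left(\left(-702 - 538\right) + 186390\right) = - 8 \left(-1240 + 186390\right) = \left(-8\right) 185150 = -1481200$)
$A + L = -1481200 - 3200028 = -4681228$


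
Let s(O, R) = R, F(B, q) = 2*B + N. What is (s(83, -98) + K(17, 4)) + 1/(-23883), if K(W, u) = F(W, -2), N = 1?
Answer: -1504630/23883 ≈ -63.000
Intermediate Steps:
F(B, q) = 1 + 2*B (F(B, q) = 2*B + 1 = 1 + 2*B)
K(W, u) = 1 + 2*W
(s(83, -98) + K(17, 4)) + 1/(-23883) = (-98 + (1 + 2*17)) + 1/(-23883) = (-98 + (1 + 34)) - 1/23883 = (-98 + 35) - 1/23883 = -63 - 1/23883 = -1504630/23883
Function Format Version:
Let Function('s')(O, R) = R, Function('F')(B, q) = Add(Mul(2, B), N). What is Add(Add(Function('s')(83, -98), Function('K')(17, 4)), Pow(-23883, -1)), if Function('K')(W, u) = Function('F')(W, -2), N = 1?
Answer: Rational(-1504630, 23883) ≈ -63.000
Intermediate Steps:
Function('F')(B, q) = Add(1, Mul(2, B)) (Function('F')(B, q) = Add(Mul(2, B), 1) = Add(1, Mul(2, B)))
Function('K')(W, u) = Add(1, Mul(2, W))
Add(Add(Function('s')(83, -98), Function('K')(17, 4)), Pow(-23883, -1)) = Add(Add(-98, Add(1, Mul(2, 17))), Pow(-23883, -1)) = Add(Add(-98, Add(1, 34)), Rational(-1, 23883)) = Add(Add(-98, 35), Rational(-1, 23883)) = Add(-63, Rational(-1, 23883)) = Rational(-1504630, 23883)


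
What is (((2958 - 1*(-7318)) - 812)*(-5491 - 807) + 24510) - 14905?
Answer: -59594667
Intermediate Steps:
(((2958 - 1*(-7318)) - 812)*(-5491 - 807) + 24510) - 14905 = (((2958 + 7318) - 812)*(-6298) + 24510) - 14905 = ((10276 - 812)*(-6298) + 24510) - 14905 = (9464*(-6298) + 24510) - 14905 = (-59604272 + 24510) - 14905 = -59579762 - 14905 = -59594667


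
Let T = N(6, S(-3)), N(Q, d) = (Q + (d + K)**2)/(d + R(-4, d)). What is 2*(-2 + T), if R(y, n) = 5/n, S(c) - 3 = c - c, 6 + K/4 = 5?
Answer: -1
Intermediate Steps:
K = -4 (K = -24 + 4*5 = -24 + 20 = -4)
S(c) = 3 (S(c) = 3 + (c - c) = 3 + 0 = 3)
N(Q, d) = (Q + (-4 + d)**2)/(d + 5/d) (N(Q, d) = (Q + (d - 4)**2)/(d + 5/d) = (Q + (-4 + d)**2)/(d + 5/d))
T = 3/2 (T = 3*(6 + (-4 + 3)**2)/(5 + 3**2) = 3*(6 + (-1)**2)/(5 + 9) = 3*(6 + 1)/14 = 3*(1/14)*7 = 3/2 ≈ 1.5000)
2*(-2 + T) = 2*(-2 + 3/2) = 2*(-1/2) = -1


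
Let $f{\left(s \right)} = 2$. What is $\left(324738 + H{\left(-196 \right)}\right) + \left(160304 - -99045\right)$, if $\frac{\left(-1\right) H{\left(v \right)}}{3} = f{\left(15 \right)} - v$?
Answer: $583493$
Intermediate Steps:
$H{\left(v \right)} = -6 + 3 v$ ($H{\left(v \right)} = - 3 \left(2 - v\right) = -6 + 3 v$)
$\left(324738 + H{\left(-196 \right)}\right) + \left(160304 - -99045\right) = \left(324738 + \left(-6 + 3 \left(-196\right)\right)\right) + \left(160304 - -99045\right) = \left(324738 - 594\right) + \left(160304 + 99045\right) = \left(324738 - 594\right) + 259349 = 324144 + 259349 = 583493$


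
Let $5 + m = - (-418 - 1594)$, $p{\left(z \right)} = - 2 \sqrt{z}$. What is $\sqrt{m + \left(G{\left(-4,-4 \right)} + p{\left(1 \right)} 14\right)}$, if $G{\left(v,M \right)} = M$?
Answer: $5 \sqrt{79} \approx 44.441$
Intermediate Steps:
$m = 2007$ ($m = -5 - \left(-418 - 1594\right) = -5 - -2012 = -5 + 2012 = 2007$)
$\sqrt{m + \left(G{\left(-4,-4 \right)} + p{\left(1 \right)} 14\right)} = \sqrt{2007 + \left(-4 + - 2 \sqrt{1} \cdot 14\right)} = \sqrt{2007 + \left(-4 + \left(-2\right) 1 \cdot 14\right)} = \sqrt{2007 - 32} = \sqrt{1975} = 5 \sqrt{79}$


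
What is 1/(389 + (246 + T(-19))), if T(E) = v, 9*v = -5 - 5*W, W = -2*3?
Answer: 9/5740 ≈ 0.0015679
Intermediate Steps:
W = -6
v = 25/9 (v = (-5 - 5*(-6))/9 = (-5 + 30)/9 = (1/9)*25 = 25/9 ≈ 2.7778)
T(E) = 25/9
1/(389 + (246 + T(-19))) = 1/(389 + (246 + 25/9)) = 1/(389 + 2239/9) = 1/(5740/9) = 9/5740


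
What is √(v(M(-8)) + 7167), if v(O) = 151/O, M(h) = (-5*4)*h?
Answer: √11468710/40 ≈ 84.664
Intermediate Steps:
M(h) = -20*h
√(v(M(-8)) + 7167) = √(151/((-20*(-8))) + 7167) = √(151/160 + 7167) = √(1146871/160) = √11468710/40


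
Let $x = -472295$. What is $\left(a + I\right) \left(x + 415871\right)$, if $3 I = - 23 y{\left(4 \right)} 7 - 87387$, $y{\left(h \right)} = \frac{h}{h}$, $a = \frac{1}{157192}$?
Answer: $\frac{32354098095763}{19649} \approx 1.6466 \cdot 10^{9}$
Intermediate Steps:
$a = \frac{1}{157192} \approx 6.3616 \cdot 10^{-6}$
$y{\left(h \right)} = 1$
$I = - \frac{87548}{3}$ ($I = \frac{\left(-23\right) 1 \cdot 7 - 87387}{3} = \frac{\left(-23\right) 7 - 87387}{3} = \frac{-161 - 87387}{3} = \frac{1}{3} \left(-87548\right) = - \frac{87548}{3} \approx -29183.0$)
$\left(a + I\right) \left(x + 415871\right) = \left(\frac{1}{157192} - \frac{87548}{3}\right) \left(-472295 + 415871\right) = \left(- \frac{13761845213}{471576}\right) \left(-56424\right) = \frac{32354098095763}{19649}$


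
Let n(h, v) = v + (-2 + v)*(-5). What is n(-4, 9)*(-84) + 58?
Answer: 2242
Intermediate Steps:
n(h, v) = 10 - 4*v (n(h, v) = v + (10 - 5*v) = 10 - 4*v)
n(-4, 9)*(-84) + 58 = (10 - 4*9)*(-84) + 58 = (10 - 36)*(-84) + 58 = -26*(-84) + 58 = 2184 + 58 = 2242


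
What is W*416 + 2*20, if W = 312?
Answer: 129832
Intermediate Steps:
W*416 + 2*20 = 312*416 + 2*20 = 129792 + 40 = 129832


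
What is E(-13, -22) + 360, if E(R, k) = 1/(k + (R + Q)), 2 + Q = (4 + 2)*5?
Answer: 2519/7 ≈ 359.86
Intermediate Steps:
Q = 28 (Q = -2 + (4 + 2)*5 = -2 + 6*5 = -2 + 30 = 28)
E(R, k) = 1/(28 + R + k) (E(R, k) = 1/(k + (R + 28)) = 1/(k + (28 + R)) = 1/(28 + R + k))
E(-13, -22) + 360 = 1/(28 - 13 - 22) + 360 = 1/(-7) + 360 = -1/7 + 360 = 2519/7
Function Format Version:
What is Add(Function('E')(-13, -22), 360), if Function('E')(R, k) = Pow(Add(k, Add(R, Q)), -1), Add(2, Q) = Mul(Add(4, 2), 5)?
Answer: Rational(2519, 7) ≈ 359.86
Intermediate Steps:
Q = 28 (Q = Add(-2, Mul(Add(4, 2), 5)) = Add(-2, Mul(6, 5)) = Add(-2, 30) = 28)
Function('E')(R, k) = Pow(Add(28, R, k), -1) (Function('E')(R, k) = Pow(Add(k, Add(R, 28)), -1) = Pow(Add(k, Add(28, R)), -1) = Pow(Add(28, R, k), -1))
Add(Function('E')(-13, -22), 360) = Add(Pow(Add(28, -13, -22), -1), 360) = Add(Pow(-7, -1), 360) = Add(Rational(-1, 7), 360) = Rational(2519, 7)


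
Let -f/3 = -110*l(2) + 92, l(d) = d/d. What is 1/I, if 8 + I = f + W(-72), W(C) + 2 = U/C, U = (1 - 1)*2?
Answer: 1/44 ≈ 0.022727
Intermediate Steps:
l(d) = 1
U = 0 (U = 0*2 = 0)
W(C) = -2 (W(C) = -2 + 0/C = -2 + 0 = -2)
f = 54 (f = -3*(-110*1 + 92) = -3*(-110 + 92) = -3*(-18) = 54)
I = 44 (I = -8 + (54 - 2) = -8 + 52 = 44)
1/I = 1/44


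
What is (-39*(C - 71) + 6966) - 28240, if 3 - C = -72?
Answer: -21430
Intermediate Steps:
C = 75 (C = 3 - 1*(-72) = 3 + 72 = 75)
(-39*(C - 71) + 6966) - 28240 = (-39*(75 - 71) + 6966) - 28240 = (-39*4 + 6966) - 28240 = (-156 + 6966) - 28240 = 6810 - 28240 = -21430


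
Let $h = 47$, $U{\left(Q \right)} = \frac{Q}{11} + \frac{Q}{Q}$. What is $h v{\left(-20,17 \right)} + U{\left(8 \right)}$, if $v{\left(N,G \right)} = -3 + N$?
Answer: $- \frac{11872}{11} \approx -1079.3$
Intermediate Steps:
$U{\left(Q \right)} = 1 + \frac{Q}{11}$ ($U{\left(Q \right)} = Q \frac{1}{11} + 1 = \frac{Q}{11} + 1 = 1 + \frac{Q}{11}$)
$h v{\left(-20,17 \right)} + U{\left(8 \right)} = 47 \left(-3 - 20\right) + \left(1 + \frac{1}{11} \cdot 8\right) = 47 \left(-23\right) + \left(1 + \frac{8}{11}\right) = -1081 + \frac{19}{11} = - \frac{11872}{11}$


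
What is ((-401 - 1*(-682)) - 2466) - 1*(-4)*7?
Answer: -2157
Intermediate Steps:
((-401 - 1*(-682)) - 2466) - 1*(-4)*7 = ((-401 + 682) - 2466) + 4*7 = (281 - 2466) + 28 = -2185 + 28 = -2157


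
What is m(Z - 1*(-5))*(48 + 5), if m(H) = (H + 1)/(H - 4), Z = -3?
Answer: -159/2 ≈ -79.500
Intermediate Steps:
m(H) = (1 + H)/(-4 + H)
m(Z - 1*(-5))*(48 + 5) = ((1 + (-3 - 1*(-5)))/(-4 + (-3 - 1*(-5))))*(48 + 5) = ((1 + (-3 + 5))/(-4 + (-3 + 5)))*53 = ((1 + 2)/(-4 + 2))*53 = (3/(-2))*53 = -½*3*53 = -3/2*53 = -159/2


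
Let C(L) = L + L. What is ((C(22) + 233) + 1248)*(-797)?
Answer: -1215425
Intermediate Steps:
C(L) = 2*L
((C(22) + 233) + 1248)*(-797) = ((2*22 + 233) + 1248)*(-797) = ((44 + 233) + 1248)*(-797) = (277 + 1248)*(-797) = 1525*(-797) = -1215425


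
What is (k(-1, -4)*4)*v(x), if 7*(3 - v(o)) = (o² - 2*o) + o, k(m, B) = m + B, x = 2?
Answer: -380/7 ≈ -54.286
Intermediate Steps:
k(m, B) = B + m
v(o) = 3 - o²/7 + o/7 (v(o) = 3 - ((o² - 2*o) + o)/7 = 3 - (o² - o)/7 = 3 + (-o²/7 + o/7) = 3 - o²/7 + o/7)
(k(-1, -4)*4)*v(x) = ((-4 - 1)*4)*(3 - ⅐*2² + (⅐)*2) = (-5*4)*(3 - ⅐*4 + 2/7) = -20*(3 - 4/7 + 2/7) = -20*19/7 = -380/7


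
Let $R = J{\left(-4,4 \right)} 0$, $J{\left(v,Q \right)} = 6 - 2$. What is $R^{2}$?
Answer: $0$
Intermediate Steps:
$J{\left(v,Q \right)} = 4$ ($J{\left(v,Q \right)} = 6 - 2 = 4$)
$R = 0$ ($R = 4 \cdot 0 = 0$)
$R^{2} = 0^{2} = 0$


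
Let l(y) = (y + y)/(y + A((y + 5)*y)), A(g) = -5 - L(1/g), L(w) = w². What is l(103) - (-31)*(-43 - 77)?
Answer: -45086394015384/12126850847 ≈ -3717.9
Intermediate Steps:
A(g) = -5 - 1/g² (A(g) = -5 - (1/g)² = -5 - 1/g²)
l(y) = 2*y/(-5 + y - 1/(y²*(5 + y)²)) (l(y) = (y + y)/(y + (-5 - 1/((y + 5)*y)²)) = (2*y)/(y + (-5 - 1/((5 + y)*y)²)) = (2*y)/(y + (-5 - 1/(y*(5 + y))²)) = (2*y)/(y + (-5 - 1/(y²*(5 + y)²))) = (2*y)/(-5 + y - 1/(y²*(5 + y)²)) = 2*y/(-5 + y - 1/(y²*(5 + y)²)))
l(103) - (-31)*(-43 - 77) = -2*103³*(5 + 103)²/(1 - 1*103²*(5 + 103)²*(-5 + 103)) - (-31)*(-43 - 77) = -2*1092727*108²/(1 - 1*10609*108²*98) - (-31)*(-120) = -2*1092727*11664/(1 - 1*10609*11664*98) - 1*3720 = -2*1092727*11664/(1 - 12126850848) - 3720 = -2*1092727*11664/(-12126850847) - 3720 = -2*1092727*(-1/12126850847)*11664 - 3720 = 25491135456/12126850847 - 3720 = -45086394015384/12126850847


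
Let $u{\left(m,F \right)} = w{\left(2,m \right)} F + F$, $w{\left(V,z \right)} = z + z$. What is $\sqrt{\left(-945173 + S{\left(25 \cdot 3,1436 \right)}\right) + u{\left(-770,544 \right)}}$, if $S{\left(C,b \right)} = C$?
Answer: $i \sqrt{1782314} \approx 1335.0 i$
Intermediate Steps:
$w{\left(V,z \right)} = 2 z$
$u{\left(m,F \right)} = F + 2 F m$ ($u{\left(m,F \right)} = 2 m F + F = 2 F m + F = F + 2 F m$)
$\sqrt{\left(-945173 + S{\left(25 \cdot 3,1436 \right)}\right) + u{\left(-770,544 \right)}} = \sqrt{\left(-945173 + 25 \cdot 3\right) + 544 \left(1 + 2 \left(-770\right)\right)} = \sqrt{\left(-945173 + 75\right) + 544 \left(1 - 1540\right)} = \sqrt{-945098 + 544 \left(-1539\right)} = \sqrt{-945098 - 837216} = \sqrt{-1782314} = i \sqrt{1782314}$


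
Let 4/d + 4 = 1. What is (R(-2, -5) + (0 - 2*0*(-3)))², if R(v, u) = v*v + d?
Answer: 64/9 ≈ 7.1111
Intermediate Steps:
d = -4/3 (d = 4/(-4 + 1) = 4/(-3) = 4*(-⅓) = -4/3 ≈ -1.3333)
R(v, u) = -4/3 + v² (R(v, u) = v*v - 4/3 = v² - 4/3 = -4/3 + v²)
(R(-2, -5) + (0 - 2*0*(-3)))² = ((-4/3 + (-2)²) + (0 - 2*0*(-3)))² = ((-4/3 + 4) + (0 + 0*(-3)))² = (8/3 + (0 + 0))² = (8/3 + 0)² = (8/3)² = 64/9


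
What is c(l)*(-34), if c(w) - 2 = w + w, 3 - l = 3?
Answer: -68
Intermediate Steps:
l = 0 (l = 3 - 1*3 = 3 - 3 = 0)
c(w) = 2 + 2*w (c(w) = 2 + (w + w) = 2 + 2*w)
c(l)*(-34) = (2 + 2*0)*(-34) = (2 + 0)*(-34) = 2*(-34) = -68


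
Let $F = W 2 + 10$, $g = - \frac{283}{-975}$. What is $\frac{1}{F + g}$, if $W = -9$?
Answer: $- \frac{975}{7517} \approx -0.12971$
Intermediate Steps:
$g = \frac{283}{975}$ ($g = \left(-283\right) \left(- \frac{1}{975}\right) = \frac{283}{975} \approx 0.29026$)
$F = -8$ ($F = \left(-9\right) 2 + 10 = -18 + 10 = -8$)
$\frac{1}{F + g} = \frac{1}{-8 + \frac{283}{975}} = \frac{1}{- \frac{7517}{975}} = - \frac{975}{7517}$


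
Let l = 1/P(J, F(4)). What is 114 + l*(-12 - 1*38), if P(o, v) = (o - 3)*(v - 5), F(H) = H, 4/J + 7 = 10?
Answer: 84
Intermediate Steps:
J = 4/3 (J = 4/(-7 + 10) = 4/3 ≈ 1.3333)
P(o, v) = (-5 + v)*(-3 + o) (P(o, v) = (-3 + o)*(-5 + v) = (-5 + v)*(-3 + o))
l = 3/5 (l = 1/(15 - 5*4/3 - 3*4 + (4/3)*4) = 1/(15 - 20/3 - 12 + 16/3) = 1/(5/3) = 3/5 ≈ 0.60000)
114 + l*(-12 - 1*38) = 114 + 3*(-12 - 1*38)/5 = 114 + 3*(-12 - 38)/5 = 114 + (3/5)*(-50) = 114 - 30 = 84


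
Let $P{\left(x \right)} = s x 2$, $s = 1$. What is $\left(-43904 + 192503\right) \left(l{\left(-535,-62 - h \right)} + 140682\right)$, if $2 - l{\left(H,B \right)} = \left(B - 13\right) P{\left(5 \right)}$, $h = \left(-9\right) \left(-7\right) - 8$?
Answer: $21098680416$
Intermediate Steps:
$P{\left(x \right)} = 2 x$ ($P{\left(x \right)} = 1 x 2 = x 2 = 2 x$)
$h = 55$ ($h = 63 - 8 = 55$)
$l{\left(H,B \right)} = 132 - 10 B$ ($l{\left(H,B \right)} = 2 - \left(B - 13\right) 2 \cdot 5 = 2 - \left(-13 + B\right) 10 = 2 - \left(-130 + 10 B\right) = 132 - 10 B$)
$\left(-43904 + 192503\right) \left(l{\left(-535,-62 - h \right)} + 140682\right) = \left(-43904 + 192503\right) \left(\left(132 - 10 \left(-62 - 55\right)\right) + 140682\right) = 148599 \left(\left(132 - 10 \left(-62 - 55\right)\right) + 140682\right) = 148599 \left(\left(132 - -1170\right) + 140682\right) = 148599 \left(\left(132 + 1170\right) + 140682\right) = 148599 \left(1302 + 140682\right) = 148599 \cdot 141984 = 21098680416$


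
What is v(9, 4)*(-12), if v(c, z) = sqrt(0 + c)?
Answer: -36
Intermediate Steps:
v(c, z) = sqrt(c)
v(9, 4)*(-12) = sqrt(9)*(-12) = 3*(-12) = -36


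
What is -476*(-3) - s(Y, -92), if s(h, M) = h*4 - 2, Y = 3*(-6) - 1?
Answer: 1506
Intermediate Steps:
Y = -19 (Y = -18 - 1 = -19)
s(h, M) = -2 + 4*h (s(h, M) = 4*h - 2 = -2 + 4*h)
-476*(-3) - s(Y, -92) = -476*(-3) - (-2 + 4*(-19)) = 1428 - (-2 - 76) = 1428 - 1*(-78) = 1428 + 78 = 1506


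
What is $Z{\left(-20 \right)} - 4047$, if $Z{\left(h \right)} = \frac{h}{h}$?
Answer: $-4046$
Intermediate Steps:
$Z{\left(h \right)} = 1$
$Z{\left(-20 \right)} - 4047 = 1 - 4047 = -4046$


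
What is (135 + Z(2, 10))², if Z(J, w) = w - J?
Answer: 20449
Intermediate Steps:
(135 + Z(2, 10))² = (135 + (10 - 1*2))² = (135 + (10 - 2))² = (135 + 8)² = 143² = 20449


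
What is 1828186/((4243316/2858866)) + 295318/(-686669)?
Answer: 897225229030446339/728438388601 ≈ 1.2317e+6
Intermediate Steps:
1828186/((4243316/2858866)) + 295318/(-686669) = 1828186/((4243316*(1/2858866))) + 295318*(-1/686669) = 1828186/(2121658/1429433) - 295318/686669 = 1828186*(1429433/2121658) - 295318/686669 = 1306634699269/1060829 - 295318/686669 = 897225229030446339/728438388601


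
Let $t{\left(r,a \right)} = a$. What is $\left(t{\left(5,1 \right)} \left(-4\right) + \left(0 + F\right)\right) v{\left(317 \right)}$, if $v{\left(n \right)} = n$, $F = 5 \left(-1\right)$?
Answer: $-2853$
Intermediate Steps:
$F = -5$
$\left(t{\left(5,1 \right)} \left(-4\right) + \left(0 + F\right)\right) v{\left(317 \right)} = \left(1 \left(-4\right) + \left(0 - 5\right)\right) 317 = \left(-4 - 5\right) 317 = \left(-9\right) 317 = -2853$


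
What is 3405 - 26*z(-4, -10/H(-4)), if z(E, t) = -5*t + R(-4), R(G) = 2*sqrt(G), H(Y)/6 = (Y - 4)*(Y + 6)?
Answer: 82045/24 - 104*I ≈ 3418.5 - 104.0*I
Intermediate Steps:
H(Y) = 6*(-4 + Y)*(6 + Y) (H(Y) = 6*((Y - 4)*(Y + 6)) = 6*((-4 + Y)*(6 + Y)) = 6*(-4 + Y)*(6 + Y))
z(E, t) = -5*t + 4*I (z(E, t) = -5*t + 2*sqrt(-4) = -5*t + 2*(2*I) = -5*t + 4*I)
3405 - 26*z(-4, -10/H(-4)) = 3405 - 26*(-(-50)/(-144 + 6*(-4)**2 + 12*(-4)) + 4*I) = 3405 - 26*(-(-50)/(-144 + 6*16 - 48) + 4*I) = 3405 - 26*(-(-50)/(-144 + 96 - 48) + 4*I) = 3405 - 26*(-(-50)/(-96) + 4*I) = 3405 - 26*(-(-50)*(-1)/96 + 4*I) = 3405 - 26*(-5*5/48 + 4*I) = 3405 - 26*(-25/48 + 4*I) = 3405 - (-325/24 + 104*I) = 3405 + (325/24 - 104*I) = 82045/24 - 104*I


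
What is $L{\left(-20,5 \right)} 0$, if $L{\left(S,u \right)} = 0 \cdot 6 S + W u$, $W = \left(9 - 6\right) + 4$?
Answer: $0$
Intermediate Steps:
$W = 7$ ($W = 3 + 4 = 7$)
$L{\left(S,u \right)} = 7 u$ ($L{\left(S,u \right)} = 0 \cdot 6 S + 7 u = 0 S + 7 u = 0 + 7 u = 7 u$)
$L{\left(-20,5 \right)} 0 = 7 \cdot 5 \cdot 0 = 35 \cdot 0 = 0$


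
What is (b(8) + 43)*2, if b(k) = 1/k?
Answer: 345/4 ≈ 86.250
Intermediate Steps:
(b(8) + 43)*2 = (1/8 + 43)*2 = (345/8)*2 = 345/4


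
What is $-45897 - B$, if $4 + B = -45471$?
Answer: $-422$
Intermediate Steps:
$B = -45475$ ($B = -4 - 45471 = -45475$)
$-45897 - B = -45897 - -45475 = -45897 + 45475 = -422$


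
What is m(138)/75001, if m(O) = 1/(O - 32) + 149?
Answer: 15795/7950106 ≈ 0.0019868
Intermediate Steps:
m(O) = 149 + 1/(-32 + O) (m(O) = 1/(-32 + O) + 149 = 149 + 1/(-32 + O))
m(138)/75001 = ((-4767 + 149*138)/(-32 + 138))/75001 = ((-4767 + 20562)/106)*(1/75001) = ((1/106)*15795)*(1/75001) = (15795/106)*(1/75001) = 15795/7950106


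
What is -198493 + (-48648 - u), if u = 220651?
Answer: -467792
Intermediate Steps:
-198493 + (-48648 - u) = -198493 + (-48648 - 1*220651) = -198493 + (-48648 - 220651) = -198493 - 269299 = -467792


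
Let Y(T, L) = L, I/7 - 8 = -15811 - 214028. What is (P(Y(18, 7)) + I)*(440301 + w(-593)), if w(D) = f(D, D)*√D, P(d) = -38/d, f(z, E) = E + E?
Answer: -4958562868857/7 + 13356443802*I*√593/7 ≈ -7.0837e+11 + 4.6464e+10*I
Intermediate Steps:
I = -1608817 (I = 56 + 7*(-15811 - 214028) = 56 + 7*(-229839) = 56 - 1608873 = -1608817)
f(z, E) = 2*E
w(D) = 2*D^(3/2) (w(D) = (2*D)*√D = 2*D^(3/2))
(P(Y(18, 7)) + I)*(440301 + w(-593)) = (-38/7 - 1608817)*(440301 + 2*(-593)^(3/2)) = (-38*⅐ - 1608817)*(440301 + 2*(-593*I*√593)) = (-38/7 - 1608817)*(440301 - 1186*I*√593) = -11261757*(440301 - 1186*I*√593)/7 = -4958562868857/7 + 13356443802*I*√593/7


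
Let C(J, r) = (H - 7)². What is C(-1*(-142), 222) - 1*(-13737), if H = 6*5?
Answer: 14266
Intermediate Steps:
H = 30
C(J, r) = 529 (C(J, r) = (30 - 7)² = 23² = 529)
C(-1*(-142), 222) - 1*(-13737) = 529 - 1*(-13737) = 529 + 13737 = 14266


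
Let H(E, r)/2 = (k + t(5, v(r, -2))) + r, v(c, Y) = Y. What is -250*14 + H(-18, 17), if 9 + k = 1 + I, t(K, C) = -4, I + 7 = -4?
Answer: -3512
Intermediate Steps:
I = -11 (I = -7 - 4 = -11)
k = -19 (k = -9 + (1 - 11) = -9 - 10 = -19)
H(E, r) = -46 + 2*r (H(E, r) = 2*((-19 - 4) + r) = 2*(-23 + r) = -46 + 2*r)
-250*14 + H(-18, 17) = -250*14 + (-46 + 2*17) = -3500 + (-46 + 34) = -3500 - 12 = -3512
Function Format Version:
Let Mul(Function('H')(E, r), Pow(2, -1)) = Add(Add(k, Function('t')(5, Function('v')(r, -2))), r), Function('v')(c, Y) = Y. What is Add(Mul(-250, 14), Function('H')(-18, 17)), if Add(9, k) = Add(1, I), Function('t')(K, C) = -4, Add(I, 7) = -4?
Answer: -3512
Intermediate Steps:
I = -11 (I = Add(-7, -4) = -11)
k = -19 (k = Add(-9, Add(1, -11)) = Add(-9, -10) = -19)
Function('H')(E, r) = Add(-46, Mul(2, r)) (Function('H')(E, r) = Mul(2, Add(Add(-19, -4), r)) = Mul(2, Add(-23, r)) = Add(-46, Mul(2, r)))
Add(Mul(-250, 14), Function('H')(-18, 17)) = Add(Mul(-250, 14), Add(-46, Mul(2, 17))) = Add(-3500, Add(-46, 34)) = Add(-3500, -12) = -3512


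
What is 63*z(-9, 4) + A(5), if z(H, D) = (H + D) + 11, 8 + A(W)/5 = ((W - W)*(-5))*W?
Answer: 338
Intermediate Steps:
A(W) = -40 (A(W) = -40 + 5*(((W - W)*(-5))*W) = -40 + 5*((0*(-5))*W) = -40 + 5*(0*W) = -40 + 5*0 = -40 + 0 = -40)
z(H, D) = 11 + D + H (z(H, D) = (D + H) + 11 = 11 + D + H)
63*z(-9, 4) + A(5) = 63*(11 + 4 - 9) - 40 = 63*6 - 40 = 378 - 40 = 338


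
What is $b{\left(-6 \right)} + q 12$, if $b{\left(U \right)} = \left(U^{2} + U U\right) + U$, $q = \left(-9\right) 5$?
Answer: $-474$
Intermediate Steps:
$q = -45$
$b{\left(U \right)} = U + 2 U^{2}$ ($b{\left(U \right)} = \left(U^{2} + U^{2}\right) + U = 2 U^{2} + U = U + 2 U^{2}$)
$b{\left(-6 \right)} + q 12 = - 6 \left(1 + 2 \left(-6\right)\right) - 540 = - 6 \left(1 - 12\right) - 540 = \left(-6\right) \left(-11\right) - 540 = 66 - 540 = -474$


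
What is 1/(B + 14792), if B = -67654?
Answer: -1/52862 ≈ -1.8917e-5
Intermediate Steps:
1/(B + 14792) = 1/(-67654 + 14792) = 1/(-52862) = -1/52862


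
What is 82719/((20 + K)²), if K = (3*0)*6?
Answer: 82719/400 ≈ 206.80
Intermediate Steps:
K = 0 (K = 0*6 = 0)
82719/((20 + K)²) = 82719/((20 + 0)²) = 82719/(20²) = 82719/400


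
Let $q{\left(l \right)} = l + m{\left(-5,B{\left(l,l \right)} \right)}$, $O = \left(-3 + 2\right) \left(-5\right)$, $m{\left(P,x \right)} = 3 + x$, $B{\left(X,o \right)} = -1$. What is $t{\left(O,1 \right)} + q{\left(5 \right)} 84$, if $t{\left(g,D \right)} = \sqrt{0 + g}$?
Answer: $588 + \sqrt{5} \approx 590.24$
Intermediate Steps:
$O = 5$ ($O = \left(-1\right) \left(-5\right) = 5$)
$t{\left(g,D \right)} = \sqrt{g}$
$q{\left(l \right)} = 2 + l$ ($q{\left(l \right)} = l + \left(3 - 1\right) = l + 2 = 2 + l$)
$t{\left(O,1 \right)} + q{\left(5 \right)} 84 = \sqrt{5} + \left(2 + 5\right) 84 = \sqrt{5} + 7 \cdot 84 = \sqrt{5} + 588 = 588 + \sqrt{5}$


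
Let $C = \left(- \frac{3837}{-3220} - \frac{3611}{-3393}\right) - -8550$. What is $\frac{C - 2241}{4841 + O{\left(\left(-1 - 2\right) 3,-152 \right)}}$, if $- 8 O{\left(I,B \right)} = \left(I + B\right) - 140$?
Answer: $\frac{4448604742}{3438788535} \approx 1.2937$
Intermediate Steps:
$C = \frac{93437329361}{10925460}$ ($C = \left(\left(-3837\right) \left(- \frac{1}{3220}\right) - - \frac{3611}{3393}\right) + 8550 = \left(\frac{3837}{3220} + \frac{3611}{3393}\right) + 8550 = \frac{24646361}{10925460} + 8550 = \frac{93437329361}{10925460} \approx 8552.3$)
$O{\left(I,B \right)} = \frac{35}{2} - \frac{B}{8} - \frac{I}{8}$ ($O{\left(I,B \right)} = - \frac{\left(I + B\right) - 140}{8} = - \frac{\left(B + I\right) - 140}{8} = - \frac{-140 + B + I}{8} = \frac{35}{2} - \frac{B}{8} - \frac{I}{8}$)
$\frac{C - 2241}{4841 + O{\left(\left(-1 - 2\right) 3,-152 \right)}} = \frac{\frac{93437329361}{10925460} - 2241}{4841 - \left(- \frac{73}{2} + \frac{1}{8} \left(-1 - 2\right) 3\right)} = \frac{68953373501}{10925460 \left(4841 + \left(\frac{35}{2} + 19 - \frac{\left(-3\right) 3}{8}\right)\right)} = \frac{68953373501}{10925460 \left(4841 + \left(\frac{35}{2} + 19 - - \frac{9}{8}\right)\right)} = \frac{68953373501}{10925460 \left(4841 + \left(\frac{35}{2} + 19 + \frac{9}{8}\right)\right)} = \frac{68953373501}{10925460 \left(4841 + \frac{301}{8}\right)} = \frac{68953373501}{10925460 \cdot \frac{39029}{8}} = \frac{68953373501}{10925460} \cdot \frac{8}{39029} = \frac{4448604742}{3438788535}$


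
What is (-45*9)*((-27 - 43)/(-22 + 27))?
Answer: 5670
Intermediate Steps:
(-45*9)*((-27 - 43)/(-22 + 27)) = -(-28350)/5 = -405*(-14) = 5670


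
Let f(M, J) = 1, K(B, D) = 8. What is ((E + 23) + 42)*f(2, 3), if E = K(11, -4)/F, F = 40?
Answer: 326/5 ≈ 65.200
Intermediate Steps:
E = ⅕ (E = 8/40 = 8*(1/40) = ⅕ ≈ 0.20000)
((E + 23) + 42)*f(2, 3) = ((⅕ + 23) + 42)*1 = (116/5 + 42)*1 = (326/5)*1 = 326/5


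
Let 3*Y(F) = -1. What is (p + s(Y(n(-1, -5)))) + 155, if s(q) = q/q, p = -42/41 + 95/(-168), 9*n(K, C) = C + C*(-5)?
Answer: 1063577/6888 ≈ 154.41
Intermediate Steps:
n(K, C) = -4*C/9 (n(K, C) = (C + C*(-5))/9 = (C - 5*C)/9 = (-4*C)/9 = -4*C/9)
p = -10951/6888 (p = -42*1/41 + 95*(-1/168) = -42/41 - 95/168 = -10951/6888 ≈ -1.5899)
Y(F) = -1/3 (Y(F) = (1/3)*(-1) = -1/3)
s(q) = 1
(p + s(Y(n(-1, -5)))) + 155 = (-10951/6888 + 1) + 155 = -4063/6888 + 155 = 1063577/6888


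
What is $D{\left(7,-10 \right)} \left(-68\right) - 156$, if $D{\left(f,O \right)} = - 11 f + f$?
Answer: $4604$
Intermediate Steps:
$D{\left(f,O \right)} = - 10 f$
$D{\left(7,-10 \right)} \left(-68\right) - 156 = \left(-10\right) 7 \left(-68\right) - 156 = \left(-70\right) \left(-68\right) - 156 = 4760 - 156 = 4604$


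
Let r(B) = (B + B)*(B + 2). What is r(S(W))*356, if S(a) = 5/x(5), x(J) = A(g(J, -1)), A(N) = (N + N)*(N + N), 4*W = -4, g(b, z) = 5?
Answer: 3649/50 ≈ 72.980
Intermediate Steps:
W = -1 (W = (¼)*(-4) = -1)
A(N) = 4*N² (A(N) = (2*N)*(2*N) = 4*N²)
x(J) = 100 (x(J) = 4*5² = 4*25 = 100)
S(a) = 1/20 (S(a) = 5/100 = 5*(1/100) = 1/20)
r(B) = 2*B*(2 + B) (r(B) = (2*B)*(2 + B) = 2*B*(2 + B))
r(S(W))*356 = (2*(1/20)*(2 + 1/20))*356 = (2*(1/20)*(41/20))*356 = (41/200)*356 = 3649/50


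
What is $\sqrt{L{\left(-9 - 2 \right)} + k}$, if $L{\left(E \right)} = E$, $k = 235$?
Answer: $4 \sqrt{14} \approx 14.967$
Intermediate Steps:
$\sqrt{L{\left(-9 - 2 \right)} + k} = \sqrt{\left(-9 - 2\right) + 235} = \sqrt{-11 + 235} = \sqrt{224} = 4 \sqrt{14}$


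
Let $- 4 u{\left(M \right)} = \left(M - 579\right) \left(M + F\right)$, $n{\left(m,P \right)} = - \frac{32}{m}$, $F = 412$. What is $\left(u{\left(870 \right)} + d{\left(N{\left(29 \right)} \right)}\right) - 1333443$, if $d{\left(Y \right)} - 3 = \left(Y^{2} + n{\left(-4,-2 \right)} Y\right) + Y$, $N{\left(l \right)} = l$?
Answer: $- \frac{2851207}{2} \approx -1.4256 \cdot 10^{6}$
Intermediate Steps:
$u{\left(M \right)} = - \frac{\left(-579 + M\right) \left(412 + M\right)}{4}$ ($u{\left(M \right)} = - \frac{\left(M - 579\right) \left(M + 412\right)}{4} = - \frac{\left(-579 + M\right) \left(412 + M\right)}{4}$)
$d{\left(Y \right)} = 3 + Y^{2} + 9 Y$ ($d{\left(Y \right)} = 3 + \left(\left(Y^{2} + - \frac{32}{-4} Y\right) + Y\right) = 3 + \left(\left(Y^{2} + \left(-32\right) \left(- \frac{1}{4}\right) Y\right) + Y\right) = 3 + \left(\left(Y^{2} + 8 Y\right) + Y\right) = 3 + \left(Y^{2} + 9 Y\right) = 3 + Y^{2} + 9 Y$)
$\left(u{\left(870 \right)} + d{\left(N{\left(29 \right)} \right)}\right) - 1333443 = \left(\left(59637 - \frac{870^{2}}{4} + \frac{167}{4} \cdot 870\right) + \left(3 + 29^{2} + 9 \cdot 29\right)\right) - 1333443 = \left(\left(59637 - 189225 + \frac{72645}{2}\right) + \left(3 + 841 + 261\right)\right) - 1333443 = \left(\left(59637 - 189225 + \frac{72645}{2}\right) + 1105\right) - 1333443 = \left(- \frac{186531}{2} + 1105\right) - 1333443 = - \frac{184321}{2} - 1333443 = - \frac{2851207}{2}$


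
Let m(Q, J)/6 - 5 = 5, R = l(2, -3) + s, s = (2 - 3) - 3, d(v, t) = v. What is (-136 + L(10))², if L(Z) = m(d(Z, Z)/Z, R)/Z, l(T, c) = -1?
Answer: 16900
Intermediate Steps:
s = -4 (s = -1 - 3 = -4)
R = -5 (R = -1 - 4 = -5)
m(Q, J) = 60 (m(Q, J) = 30 + 6*5 = 30 + 30 = 60)
L(Z) = 60/Z
(-136 + L(10))² = (-136 + 60/10)² = (-136 + 60*(⅒))² = (-136 + 6)² = (-130)² = 16900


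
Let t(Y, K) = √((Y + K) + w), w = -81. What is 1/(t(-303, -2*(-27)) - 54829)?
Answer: -54829/3006219571 - I*√330/3006219571 ≈ -1.8239e-5 - 6.0428e-9*I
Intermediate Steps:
t(Y, K) = √(-81 + K + Y) (t(Y, K) = √((Y + K) - 81) = √((K + Y) - 81) = √(-81 + K + Y))
1/(t(-303, -2*(-27)) - 54829) = 1/(√(-81 - 2*(-27) - 303) - 54829) = 1/(√(-81 + 54 - 303) - 54829) = 1/(√(-330) - 54829) = 1/(I*√330 - 54829) = 1/(-54829 + I*√330)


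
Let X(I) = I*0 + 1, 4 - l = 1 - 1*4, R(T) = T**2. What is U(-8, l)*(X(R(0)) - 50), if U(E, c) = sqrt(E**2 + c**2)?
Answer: -49*sqrt(113) ≈ -520.88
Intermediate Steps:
l = 7 (l = 4 - (1 - 1*4) = 4 - (1 - 4) = 4 - 1*(-3) = 4 + 3 = 7)
X(I) = 1 (X(I) = 0 + 1 = 1)
U(-8, l)*(X(R(0)) - 50) = sqrt((-8)**2 + 7**2)*(1 - 50) = sqrt(64 + 49)*(-49) = sqrt(113)*(-49) = -49*sqrt(113)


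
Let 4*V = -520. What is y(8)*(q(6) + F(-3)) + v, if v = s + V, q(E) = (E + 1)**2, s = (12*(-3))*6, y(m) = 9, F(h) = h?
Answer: 68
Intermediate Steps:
V = -130 (V = (1/4)*(-520) = -130)
s = -216 (s = -36*6 = -216)
q(E) = (1 + E)**2
v = -346 (v = -216 - 130 = -346)
y(8)*(q(6) + F(-3)) + v = 9*((1 + 6)**2 - 3) - 346 = 9*(7**2 - 3) - 346 = 9*(49 - 3) - 346 = 9*46 - 346 = 414 - 346 = 68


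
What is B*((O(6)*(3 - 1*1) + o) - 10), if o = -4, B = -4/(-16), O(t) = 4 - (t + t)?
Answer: -15/2 ≈ -7.5000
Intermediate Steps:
O(t) = 4 - 2*t
B = 1/4 (B = -4*(-1/16) = 1/4 ≈ 0.25000)
B*((O(6)*(3 - 1*1) + o) - 10) = (((4 - 2*6)*(3 - 1*1) - 4) - 10)/4 = (((4 - 12)*(3 - 1) - 4) - 10)/4 = ((-8*2 - 4) - 10)/4 = ((-16 - 4) - 10)/4 = (-20 - 10)/4 = (1/4)*(-30) = -15/2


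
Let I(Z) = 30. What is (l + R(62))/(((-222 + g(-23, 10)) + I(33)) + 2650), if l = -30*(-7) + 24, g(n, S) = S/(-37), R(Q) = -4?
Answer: 4255/45468 ≈ 0.093582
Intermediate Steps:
g(n, S) = -S/37 (g(n, S) = S*(-1/37) = -S/37)
l = 234 (l = 210 + 24 = 234)
(l + R(62))/(((-222 + g(-23, 10)) + I(33)) + 2650) = (234 - 4)/(((-222 - 1/37*10) + 30) + 2650) = 230/(((-222 - 10/37) + 30) + 2650) = 230/((-8224/37 + 30) + 2650) = 230/(-7114/37 + 2650) = 230/(90936/37) = 230*(37/90936) = 4255/45468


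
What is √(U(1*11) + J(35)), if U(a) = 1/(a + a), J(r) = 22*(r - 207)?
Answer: I*√1831434/22 ≈ 61.514*I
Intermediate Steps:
J(r) = -4554 + 22*r (J(r) = 22*(-207 + r) = -4554 + 22*r)
U(a) = 1/(2*a)
√(U(1*11) + J(35)) = √(1/(2*((1*11))) + (-4554 + 22*35)) = √((½)/11 + (-4554 + 770)) = √((½)*(1/11) - 3784) = √(1/22 - 3784) = √(-83247/22) = I*√1831434/22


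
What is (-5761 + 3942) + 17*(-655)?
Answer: -12954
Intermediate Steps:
(-5761 + 3942) + 17*(-655) = -1819 - 11135 = -12954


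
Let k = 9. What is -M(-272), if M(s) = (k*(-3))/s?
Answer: -27/272 ≈ -0.099265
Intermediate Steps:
M(s) = -27/s (M(s) = (9*(-3))/s = -27/s)
-M(-272) = -(-27)/(-272) = -(-27)*(-1)/272 = -1*27/272 = -27/272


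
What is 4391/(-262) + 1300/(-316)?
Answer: -432039/20698 ≈ -20.873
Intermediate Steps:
4391/(-262) + 1300/(-316) = 4391*(-1/262) + 1300*(-1/316) = -4391/262 - 325/79 = -432039/20698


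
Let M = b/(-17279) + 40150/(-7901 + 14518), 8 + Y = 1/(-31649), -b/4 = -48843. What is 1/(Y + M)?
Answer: -3618592940807/47907389769025 ≈ -0.075533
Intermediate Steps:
b = 195372 (b = -4*(-48843) = 195372)
Y = -253193/31649 (Y = -8 + 1/(-31649) = -8 - 1/31649 = -253193/31649 ≈ -8.0000)
M = -599024674/114335143 (M = 195372/(-17279) + 40150/(-7901 + 14518) = 195372*(-1/17279) + 40150/6617 = -195372/17279 + 40150*(1/6617) = -195372/17279 + 40150/6617 = -599024674/114335143 ≈ -5.2392)
1/(Y + M) = 1/(-253193/31649 - 599024674/114335143) = 1/(-47907389769025/3618592940807) = -3618592940807/47907389769025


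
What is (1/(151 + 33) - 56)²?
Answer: 106151809/33856 ≈ 3135.4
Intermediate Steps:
(1/(151 + 33) - 56)² = (1/184 - 56)² = (-10303/184)² = 106151809/33856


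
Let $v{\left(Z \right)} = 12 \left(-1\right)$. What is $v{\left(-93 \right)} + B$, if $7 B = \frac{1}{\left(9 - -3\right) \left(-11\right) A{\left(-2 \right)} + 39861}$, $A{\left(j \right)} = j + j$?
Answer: $- \frac{3392675}{282723} \approx -12.0$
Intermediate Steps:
$A{\left(j \right)} = 2 j$
$v{\left(Z \right)} = -12$
$B = \frac{1}{282723}$ ($B = \frac{1}{7 \left(\left(9 - -3\right) \left(-11\right) 2 \left(-2\right) + 39861\right)} = \frac{1}{7 \left(\left(9 + 3\right) \left(-11\right) \left(-4\right) + 39861\right)} = \frac{1}{7 \left(12 \left(-11\right) \left(-4\right) + 39861\right)} = \frac{1}{7 \left(\left(-132\right) \left(-4\right) + 39861\right)} = \frac{1}{7 \left(528 + 39861\right)} = \frac{1}{7 \cdot 40389} = \frac{1}{7} \cdot \frac{1}{40389} = \frac{1}{282723} \approx 3.537 \cdot 10^{-6}$)
$v{\left(-93 \right)} + B = -12 + \frac{1}{282723} = - \frac{3392675}{282723}$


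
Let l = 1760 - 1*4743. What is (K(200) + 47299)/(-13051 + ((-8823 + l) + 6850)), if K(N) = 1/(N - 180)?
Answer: -945981/360140 ≈ -2.6267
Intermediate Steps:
K(N) = 1/(-180 + N)
l = -2983 (l = 1760 - 4743 = -2983)
(K(200) + 47299)/(-13051 + ((-8823 + l) + 6850)) = (1/(-180 + 200) + 47299)/(-13051 + ((-8823 - 2983) + 6850)) = (1/20 + 47299)/(-13051 + (-11806 + 6850)) = (1/20 + 47299)/(-13051 - 4956) = (945981/20)/(-18007) = (945981/20)*(-1/18007) = -945981/360140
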